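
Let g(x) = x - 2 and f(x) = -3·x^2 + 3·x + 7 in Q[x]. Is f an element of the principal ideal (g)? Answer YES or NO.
In Q[x] the ideal (g) consists of all multiples of g, so f ∈ (g) iff g | f, i.e. iff the remainder of f on division by g is 0. Divide f by g (g is monic, so eliminate the leading term of the running remainder at each step):
  leading term -3·x^2: subtract (-3·x)·g(x) = -3·x^2 + 6·x, leaving 7 - 3·x
  leading term -3·x: subtract (-3)·g(x) = 6 - 3·x, leaving 1
The remainder r(x) = 1 ≠ 0 (and deg r < deg g), so g ∤ f, i.e. f ∉ (g).

Final answer: NO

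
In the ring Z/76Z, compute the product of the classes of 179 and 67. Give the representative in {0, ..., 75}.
61

Reduce the factors first: 179 ≡ 27 (mod 76), so 179 · 67 ≡ 27 · 67 (mod 76). 27 · 67 = 1809. Dividing by 76: 1809 = 23·76 + 61. So (179 · 67) mod 76 = 61.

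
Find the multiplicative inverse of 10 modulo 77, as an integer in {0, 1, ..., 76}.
10^(−1) ≡ 54 (mod 77)

Apply the extended Euclidean algorithm to (77, 10), tracking rows (r, s, t) with s·77 + t·10 = r. Each division r_prev = q·r_cur + r_new produces the new row as (previous row) − q·(current row):
  row A: (77, 1, 0)   [1·77 + 0·10 = 77]
  row B: (10, 0, 1)   [0·77 + 1·10 = 10]
  77 = 7·10 + 7   → row C = row A − 7·row B = (7, 1, −7)   [check: 1·77 − 7·10 = 7]
  10 = 1·7 + 3   → row D = row B − 1·row C = (3, −1, 8)   [check: −1·77 + 8·10 = 3]
  7 = 2·3 + 1   → row E = row C − 2·row D = (1, 3, −23)   [check: 3·77 − 23·10 = 1]
  3 = 3·1 + 0   → remainder 0, stop. gcd = 1 (last nonzero row E).
The gcd is 1, so 10 is invertible mod 77. The last nonzero row gives 3·77 − 23·10 = 1, so t = −23. So 10^(−1) ≡ −23 ≡ 54 (mod 77). Verify: 10 · 54 = 540 ≡ 1 (mod 77). ✓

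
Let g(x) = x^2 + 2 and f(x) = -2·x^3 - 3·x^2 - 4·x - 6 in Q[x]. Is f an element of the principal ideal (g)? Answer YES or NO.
In Q[x] the ideal (g) consists of all multiples of g, so f ∈ (g) iff g | f, i.e. iff the remainder of f on division by g is 0. Divide f by g (g is monic, so eliminate the leading term of the running remainder at each step):
  leading term -2·x^3: subtract (-2·x)·g(x) = -2·x^3 - 4·x, leaving -3·x^2 - 6
  leading term -3·x^2: subtract (-3)·g(x) = -3·x^2 - 6, leaving 0
The remainder is 0, so f(x) = g(x) · h(x) with h(x) = -2·x - 3. Hence g | f, i.e. f ∈ (g).

Final answer: YES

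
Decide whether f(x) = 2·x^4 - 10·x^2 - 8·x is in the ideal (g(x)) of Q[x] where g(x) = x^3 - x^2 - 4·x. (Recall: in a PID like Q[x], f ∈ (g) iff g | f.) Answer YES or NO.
In Q[x] the ideal (g) consists of all multiples of g, so f ∈ (g) iff g | f, i.e. iff the remainder of f on division by g is 0. Divide f by g (g is monic, so eliminate the leading term of the running remainder at each step):
  leading term 2·x^4: subtract (2·x)·g(x) = 2·x^4 - 2·x^3 - 8·x^2, leaving 2·x^3 - 2·x^2 - 8·x
  leading term 2·x^3: subtract (2)·g(x) = 2·x^3 - 2·x^2 - 8·x, leaving 0
The remainder is 0, so f(x) = g(x) · h(x) with h(x) = 2·x + 2. Hence g | f, i.e. f ∈ (g).

Final answer: YES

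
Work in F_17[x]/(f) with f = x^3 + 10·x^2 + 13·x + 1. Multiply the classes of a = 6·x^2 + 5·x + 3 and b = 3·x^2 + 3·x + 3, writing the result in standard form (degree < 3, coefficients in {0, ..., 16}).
a · b ≡ 3·x^2 + 13·x + 3 (mod f(x))

Multiply as integer polynomials: a · b = 18·x^4 + 33·x^3 + 42·x^2 + 24·x + 9. Reducing coefficients mod 17: a · b ≡ x^4 + 16·x^3 + 8·x^2 + 7·x + 9. Now divide by f(x) = x^3 + 10·x^2 + 13·x + 1 in F_17[x], eliminating the leading term at each step:
  leading term x^4: subtract (x)·f(x) = x^4 + 10·x^3 + 13·x^2 + x, leaving 6·x^3 + 12·x^2 + 6·x + 9 (coefficients mod 17)
  leading term 6·x^3: subtract (6)·f(x) = 6·x^3 + 9·x^2 + 10·x + 6, leaving 3·x^2 + 13·x + 3 (coefficients mod 17)
The degree is now < 3, so this is the remainder. Hence a · b ≡ 3·x^2 + 13·x + 3 in F_17[x]/(f).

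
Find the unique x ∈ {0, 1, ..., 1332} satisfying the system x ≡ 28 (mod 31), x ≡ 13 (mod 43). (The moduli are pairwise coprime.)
The moduli 31, 43 are pairwise coprime, so by the CRT there is a unique solution mod 31·43 = 1333.
Solve by successive substitution. Start with x ≡ 28 (mod 31).
  Combine with x ≡ 13 (mod 43): write x = 28 + 31·t and require 28 + 31·t ≡ 13 (mod 43), i.e. 31·t ≡ 13 − 28 ≡ 28 (mod 43). Since 31^(−1) ≡ 25 (mod 43), t ≡ 25·28 ≡ 12 (mod 43). So x ≡ 28 + 31·12 = 400 (mod 1333).
Unique solution in [0, 1333): x = 400.

Final answer: x ≡ 400 (mod 1333); the representative in [0, 1333) is 400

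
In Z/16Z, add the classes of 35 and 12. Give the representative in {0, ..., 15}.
Reduce the summands first: 35 ≡ 3 (mod 16), so 35 + 12 ≡ 3 + 12 (mod 16). 3 + 12 = 15; 15 = 0·16 + 15, so (35 + 12) mod 16 = 15.

Final answer: 15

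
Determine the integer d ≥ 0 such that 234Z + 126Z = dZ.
In the PID Z, (a, b) is generated by gcd(a, b). Compute gcd(234, 126) with the extended Euclidean algorithm, tracking rows (r, s, t) with s·234 + t·126 = r:
  row A: (234, 1, 0)   [1·234 + 0·126 = 234]
  row B: (126, 0, 1)   [0·234 + 1·126 = 126]
  234 = 1·126 + 108   → row C = row A − 1·row B = (108, 1, −1)   [check: 1·234 − 1·126 = 108]
  126 = 1·108 + 18   → row D = row B − 1·row C = (18, −1, 2)   [check: −1·234 + 2·126 = 18]
  108 = 6·18 + 0   → remainder 0, stop. gcd = 18 (last nonzero row D).
So gcd(234, 126) = 18, with Bézout identity −1·234 + 2·126 = 18. Containment (⊇): the Bézout identity exhibits 18 as an element of (234, 126), giving (18) ⊆ (234, 126). Containment (⊆): since 18 | 234 and 18 | 126 (234 = 18·13, 126 = 18·7), every Z-linear combination of 234 and 126 is divisible by 18, so (234, 126) ⊆ (18). Therefore (234, 126) = (18), d = 18.

Final answer: (234, 126) = (18); d = 18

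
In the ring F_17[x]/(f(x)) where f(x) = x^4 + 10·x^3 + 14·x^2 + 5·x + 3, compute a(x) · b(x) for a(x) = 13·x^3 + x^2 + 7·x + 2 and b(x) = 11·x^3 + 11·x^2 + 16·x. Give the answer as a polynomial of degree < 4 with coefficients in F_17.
Multiply as integer polynomials: a · b = 143·x^6 + 154·x^5 + 296·x^4 + 115·x^3 + 134·x^2 + 32·x. Reducing coefficients mod 17: a · b ≡ 7·x^6 + x^5 + 7·x^4 + 13·x^3 + 15·x^2 + 15·x. Now divide by f(x) = x^4 + 10·x^3 + 14·x^2 + 5·x + 3 in F_17[x], eliminating the leading term at each step:
  leading term 7·x^6: subtract (7·x^2)·f(x) = 7·x^6 + 2·x^5 + 13·x^4 + x^3 + 4·x^2, leaving 16·x^5 + 11·x^4 + 12·x^3 + 11·x^2 + 15·x (coefficients mod 17)
  leading term 16·x^5: subtract (16·x)·f(x) = 16·x^5 + 7·x^4 + 3·x^3 + 12·x^2 + 14·x, leaving 4·x^4 + 9·x^3 + 16·x^2 + x (coefficients mod 17)
  leading term 4·x^4: subtract (4)·f(x) = 4·x^4 + 6·x^3 + 5·x^2 + 3·x + 12, leaving 3·x^3 + 11·x^2 + 15·x + 5 (coefficients mod 17)
The degree is now < 4, so this is the remainder. Hence a · b ≡ 3·x^3 + 11·x^2 + 15·x + 5 in F_17[x]/(f).

Final answer: a · b ≡ 3·x^3 + 11·x^2 + 15·x + 5 (mod f(x))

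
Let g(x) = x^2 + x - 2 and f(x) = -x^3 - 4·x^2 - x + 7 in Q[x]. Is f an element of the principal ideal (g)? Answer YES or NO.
In Q[x] the ideal (g) consists of all multiples of g, so f ∈ (g) iff g | f, i.e. iff the remainder of f on division by g is 0. Divide f by g (g is monic, so eliminate the leading term of the running remainder at each step):
  leading term -x^3: subtract (-x)·g(x) = -x^3 - x^2 + 2·x, leaving -3·x^2 - 3·x + 7
  leading term -3·x^2: subtract (-3)·g(x) = -3·x^2 - 3·x + 6, leaving 1
The remainder r(x) = 1 ≠ 0 (and deg r < deg g), so g ∤ f, i.e. f ∉ (g).

Final answer: NO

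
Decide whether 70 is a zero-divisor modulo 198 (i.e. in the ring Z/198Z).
YES

gcd(70, 198) = 2 > 1, so 70 is not a unit in Z/198Z. In Z/nZ every nonzero non-unit is a zero-divisor: explicitly, take b = 198/gcd = 99 ≠ 0 (mod 198); then 70·99 = 6930 = 35·198, i.e. 70·99 ≡ 0 (mod 198). So 70 is a zero-divisor.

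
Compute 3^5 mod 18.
Use repeated squaring. Binary(5) = 101. Walk through the bits of the exponent 5 left-to-right: at each bit after the leading one, square the running value, then multiply by 3 if the bit is 1 (always reducing mod 18):
  bit 1 = 1 (leading): start with 3.
  bit 2 = 0: square 3^2 = 9 (mod 18).
  bit 3 = 1: square 9^2 = 81 ≡ 9; bit is 1, so multiply 9·3 = 27 ≡ 9 (mod 18).
Final value: 3^5 ≡ 9 (mod 18).

Final answer: 9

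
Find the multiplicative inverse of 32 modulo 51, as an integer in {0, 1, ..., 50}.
Apply the extended Euclidean algorithm to (51, 32), tracking rows (r, s, t) with s·51 + t·32 = r. Each division r_prev = q·r_cur + r_new produces the new row as (previous row) − q·(current row):
  row A: (51, 1, 0)   [1·51 + 0·32 = 51]
  row B: (32, 0, 1)   [0·51 + 1·32 = 32]
  51 = 1·32 + 19   → row C = row A − 1·row B = (19, 1, −1)   [check: 1·51 − 1·32 = 19]
  32 = 1·19 + 13   → row D = row B − 1·row C = (13, −1, 2)   [check: −1·51 + 2·32 = 13]
  19 = 1·13 + 6   → row E = row C − 1·row D = (6, 2, −3)   [check: 2·51 − 3·32 = 6]
  13 = 2·6 + 1   → row F = row D − 2·row E = (1, −5, 8)   [check: −5·51 + 8·32 = 1]
  6 = 6·1 + 0   → remainder 0, stop. gcd = 1 (last nonzero row F).
The gcd is 1, so 32 is invertible mod 51. The last nonzero row gives −5·51 + 8·32 = 1, so t = 8. So 32^(−1) ≡ 8 (mod 51). Verify: 32 · 8 = 256 ≡ 1 (mod 51). ✓

Final answer: 32^(−1) ≡ 8 (mod 51)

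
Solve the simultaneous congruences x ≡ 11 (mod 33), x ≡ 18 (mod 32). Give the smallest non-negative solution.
The moduli 33, 32 are pairwise coprime, so by the CRT there is a unique solution mod 33·32 = 1056.
Solve by successive substitution. Start with x ≡ 11 (mod 33).
  Combine with x ≡ 18 (mod 32): write x = 11 + 33·t and require 11 + 33·t ≡ 18 (mod 32), i.e. 33·t ≡ 18 − 11 ≡ 7 (mod 32). Since 33^(−1) ≡ 1 (mod 32) (33 ≡ 1 (mod 32)), t ≡ 1·7 ≡ 7 (mod 32). So x ≡ 11 + 33·7 = 242 (mod 1056).
Unique solution in [0, 1056): x = 242.

Final answer: x ≡ 242 (mod 1056); the representative in [0, 1056) is 242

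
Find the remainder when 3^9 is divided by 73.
Use repeated squaring. Binary(9) = 1001. Walk through the bits of the exponent 9 left-to-right: at each bit after the leading one, square the running value, then multiply by 3 if the bit is 1 (always reducing mod 73):
  bit 1 = 1 (leading): start with 3.
  bit 2 = 0: square 3^2 = 9 (mod 73).
  bit 3 = 0: square 9^2 = 81 ≡ 8 (mod 73).
  bit 4 = 1: square 8^2 = 64; bit is 1, so multiply 64·3 = 192 ≡ 46 (mod 73).
Final value: 3^9 ≡ 46 (mod 73).

Final answer: 46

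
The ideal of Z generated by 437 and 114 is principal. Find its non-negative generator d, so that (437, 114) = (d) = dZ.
(437, 114) = (19); d = 19

In the PID Z, (a, b) is generated by gcd(a, b). Compute gcd(437, 114) with the extended Euclidean algorithm, tracking rows (r, s, t) with s·437 + t·114 = r:
  row A: (437, 1, 0)   [1·437 + 0·114 = 437]
  row B: (114, 0, 1)   [0·437 + 1·114 = 114]
  437 = 3·114 + 95   → row C = row A − 3·row B = (95, 1, −3)   [check: 1·437 − 3·114 = 95]
  114 = 1·95 + 19   → row D = row B − 1·row C = (19, −1, 4)   [check: −1·437 + 4·114 = 19]
  95 = 5·19 + 0   → remainder 0, stop. gcd = 19 (last nonzero row D).
So gcd(437, 114) = 19, with Bézout identity −1·437 + 4·114 = 19. Containment (⊇): the Bézout identity exhibits 19 as an element of (437, 114), giving (19) ⊆ (437, 114). Containment (⊆): since 19 | 437 and 19 | 114 (437 = 19·23, 114 = 19·6), every Z-linear combination of 437 and 114 is divisible by 19, so (437, 114) ⊆ (19). Therefore (437, 114) = (19), d = 19.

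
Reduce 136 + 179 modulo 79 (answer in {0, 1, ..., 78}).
78

Reduce the summands first: 136 ≡ 57, 179 ≡ 21 (mod 79), so 136 + 179 ≡ 57 + 21 (mod 79). 57 + 21 = 78; 78 = 0·79 + 78, so (136 + 179) mod 79 = 78.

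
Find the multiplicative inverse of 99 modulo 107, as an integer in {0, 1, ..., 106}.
Apply the extended Euclidean algorithm to (107, 99), tracking rows (r, s, t) with s·107 + t·99 = r. Each division r_prev = q·r_cur + r_new produces the new row as (previous row) − q·(current row):
  row A: (107, 1, 0)   [1·107 + 0·99 = 107]
  row B: (99, 0, 1)   [0·107 + 1·99 = 99]
  107 = 1·99 + 8   → row C = row A − 1·row B = (8, 1, −1)   [check: 1·107 − 1·99 = 8]
  99 = 12·8 + 3   → row D = row B − 12·row C = (3, −12, 13)   [check: −12·107 + 13·99 = 3]
  8 = 2·3 + 2   → row E = row C − 2·row D = (2, 25, −27)   [check: 25·107 − 27·99 = 2]
  3 = 1·2 + 1   → row F = row D − 1·row E = (1, −37, 40)   [check: −37·107 + 40·99 = 1]
  2 = 2·1 + 0   → remainder 0, stop. gcd = 1 (last nonzero row F).
The gcd is 1, so 99 is invertible mod 107. The last nonzero row gives −37·107 + 40·99 = 1, so t = 40. So 99^(−1) ≡ 40 (mod 107). Verify: 99 · 40 = 3960 ≡ 1 (mod 107). ✓

Final answer: 99^(−1) ≡ 40 (mod 107)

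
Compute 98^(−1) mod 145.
Apply the extended Euclidean algorithm to (145, 98), tracking rows (r, s, t) with s·145 + t·98 = r. Each division r_prev = q·r_cur + r_new produces the new row as (previous row) − q·(current row):
  row A: (145, 1, 0)   [1·145 + 0·98 = 145]
  row B: (98, 0, 1)   [0·145 + 1·98 = 98]
  145 = 1·98 + 47   → row C = row A − 1·row B = (47, 1, −1)   [check: 1·145 − 1·98 = 47]
  98 = 2·47 + 4   → row D = row B − 2·row C = (4, −2, 3)   [check: −2·145 + 3·98 = 4]
  47 = 11·4 + 3   → row E = row C − 11·row D = (3, 23, −34)   [check: 23·145 − 34·98 = 3]
  4 = 1·3 + 1   → row F = row D − 1·row E = (1, −25, 37)   [check: −25·145 + 37·98 = 1]
  3 = 3·1 + 0   → remainder 0, stop. gcd = 1 (last nonzero row F).
The gcd is 1, so 98 is invertible mod 145. The last nonzero row gives −25·145 + 37·98 = 1, so t = 37. So 98^(−1) ≡ 37 (mod 145). Verify: 98 · 37 = 3626 ≡ 1 (mod 145). ✓

Final answer: 98^(−1) ≡ 37 (mod 145)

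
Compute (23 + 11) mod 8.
2

Reduce the summands first: 23 ≡ 7, 11 ≡ 3 (mod 8), so 23 + 11 ≡ 7 + 3 (mod 8). 7 + 3 = 10; 10 = 1·8 + 2, so (23 + 11) mod 8 = 2.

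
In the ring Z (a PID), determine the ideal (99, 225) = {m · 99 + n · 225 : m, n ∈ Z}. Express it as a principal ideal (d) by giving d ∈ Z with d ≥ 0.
In the PID Z, (a, b) is generated by gcd(a, b). Compute gcd(225, 99) with the extended Euclidean algorithm, tracking rows (r, s, t) with s·225 + t·99 = r:
  row A: (225, 1, 0)   [1·225 + 0·99 = 225]
  row B: (99, 0, 1)   [0·225 + 1·99 = 99]
  225 = 2·99 + 27   → row C = row A − 2·row B = (27, 1, −2)   [check: 1·225 − 2·99 = 27]
  99 = 3·27 + 18   → row D = row B − 3·row C = (18, −3, 7)   [check: −3·225 + 7·99 = 18]
  27 = 1·18 + 9   → row E = row C − 1·row D = (9, 4, −9)   [check: 4·225 − 9·99 = 9]
  18 = 2·9 + 0   → remainder 0, stop. gcd = 9 (last nonzero row E).
So gcd(99, 225) = 9, with Bézout identity 4·225 − 9·99 = 9. Containment (⊇): the Bézout identity exhibits 9 as an element of (99, 225), giving (9) ⊆ (99, 225). Containment (⊆): since 9 | 99 and 9 | 225 (99 = 9·11, 225 = 9·25), every Z-linear combination of 99 and 225 is divisible by 9, so (99, 225) ⊆ (9). Therefore (99, 225) = (9), d = 9.

Final answer: (99, 225) = (9); d = 9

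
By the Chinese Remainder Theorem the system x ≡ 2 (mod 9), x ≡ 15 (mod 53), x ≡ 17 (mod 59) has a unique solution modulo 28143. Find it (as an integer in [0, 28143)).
The moduli 9, 53, 59 are pairwise coprime, so by the CRT there is a unique solution mod 9·53·59 = 28143.
Solve by successive substitution. Start with x ≡ 2 (mod 9).
  Combine with x ≡ 15 (mod 53): write x = 2 + 9·t and require 2 + 9·t ≡ 15 (mod 53), i.e. 9·t ≡ 15 − 2 ≡ 13 (mod 53). Since 9^(−1) ≡ 6 (mod 53), t ≡ 6·13 ≡ 25 (mod 53). So x ≡ 2 + 9·25 = 227 (mod 477).
  Combine with x ≡ 17 (mod 59): write x = 227 + 477·t and require 227 + 477·t ≡ 17 (mod 59), i.e. 477·t ≡ 17 − 227 ≡ 26 (mod 59). Since 477^(−1) ≡ 12 (mod 59) (477 ≡ 5 (mod 59)), t ≡ 12·26 ≡ 17 (mod 59). So x ≡ 227 + 477·17 = 8336 (mod 28143).
Unique solution in [0, 28143): x = 8336.

Final answer: x ≡ 8336 (mod 28143); the representative in [0, 28143) is 8336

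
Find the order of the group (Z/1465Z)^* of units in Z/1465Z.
(Z/1465Z)^* consists of the classes a with gcd(a, 1465) = 1, so its order is φ(1465). φ is multiplicative, with φ(p^e) = p^e − p^(e−1). Factorise 1465 = 5 · 293. Then
  φ(1465) = (5 − 1) · (293 − 1) = 4 · 292 = 1168.
Thus |(Z/1465Z)^*| = 1168.

Final answer: |(Z/1465Z)^*| = 1168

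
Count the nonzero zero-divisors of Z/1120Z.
Z/1120Z has 735 nonzero zero-divisors

In Z/1120Z each nonzero element is either a unit (gcd with 1120 is 1) or a zero-divisor (gcd > 1). The number of units is φ(1120): factorise 1120 = 2^5 · 5 · 7, so φ(1120) = (2^5 − 2^4) · (5 − 1) · (7 − 1) = 16 · 4 · 6 = 384. The nonzero elements number 1120 − 1 = 1119. Hence the nonzero zero-divisors number 1119 − 384 = 735.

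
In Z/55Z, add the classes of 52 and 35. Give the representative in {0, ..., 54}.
Both summands are already reduced mod 55. 52 + 35 = 87; 87 = 1·55 + 32, so (52 + 35) mod 55 = 32.

Final answer: 32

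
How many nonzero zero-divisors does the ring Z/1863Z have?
Z/1863Z has 674 nonzero zero-divisors

In Z/1863Z each nonzero element is either a unit (gcd with 1863 is 1) or a zero-divisor (gcd > 1). The number of units is φ(1863): factorise 1863 = 3^4 · 23, so φ(1863) = (3^4 − 3^3) · (23 − 1) = 54 · 22 = 1188. The nonzero elements number 1863 − 1 = 1862. Hence the nonzero zero-divisors number 1862 − 1188 = 674.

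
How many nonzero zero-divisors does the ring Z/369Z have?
Z/369Z has 128 nonzero zero-divisors

In Z/369Z each nonzero element is either a unit (gcd with 369 is 1) or a zero-divisor (gcd > 1). The number of units is φ(369): factorise 369 = 3^2 · 41, so φ(369) = (3^2 − 3^1) · (41 − 1) = 6 · 40 = 240. The nonzero elements number 369 − 1 = 368. Hence the nonzero zero-divisors number 368 − 240 = 128.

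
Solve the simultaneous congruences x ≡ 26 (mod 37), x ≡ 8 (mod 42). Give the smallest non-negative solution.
x ≡ 470 (mod 1554); the representative in [0, 1554) is 470

The moduli 37, 42 are pairwise coprime, so by the CRT there is a unique solution mod 37·42 = 1554.
Solve by successive substitution. Start with x ≡ 26 (mod 37).
  Combine with x ≡ 8 (mod 42): write x = 26 + 37·t and require 26 + 37·t ≡ 8 (mod 42), i.e. 37·t ≡ 8 − 26 ≡ 24 (mod 42). Since 37^(−1) ≡ 25 (mod 42), t ≡ 25·24 ≡ 12 (mod 42). So x ≡ 26 + 37·12 = 470 (mod 1554).
Unique solution in [0, 1554): x = 470.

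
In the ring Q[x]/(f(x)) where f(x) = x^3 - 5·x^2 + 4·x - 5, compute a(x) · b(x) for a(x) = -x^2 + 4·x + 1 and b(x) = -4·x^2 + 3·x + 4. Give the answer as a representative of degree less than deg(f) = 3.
a · b ≡ -7·x^2 + 35·x + 9 (mod f(x))

First multiply in Q[x] without reducing: a · b = 4·x^4 - 19·x^3 + 4·x^2 + 19·x + 4. Now divide by f(x) = x^3 - 5·x^2 + 4·x - 5, eliminating the leading term at each step:
  leading term 4·x^4: subtract (4·x)·f(x) = 4·x^4 - 20·x^3 + 16·x^2 - 20·x, leaving x^3 - 12·x^2 + 39·x + 4
  leading term x^3: subtract (1)·f(x) = x^3 - 5·x^2 + 4·x - 5, leaving -7·x^2 + 35·x + 9
The degree is now < 3, so this is the remainder. Hence a · b ≡ -7·x^2 + 35·x + 9 in Q[x]/(f).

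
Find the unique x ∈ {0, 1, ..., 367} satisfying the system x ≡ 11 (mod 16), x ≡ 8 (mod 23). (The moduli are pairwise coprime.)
x ≡ 123 (mod 368); the representative in [0, 368) is 123

The moduli 16, 23 are pairwise coprime, so by the CRT there is a unique solution mod 16·23 = 368.
Solve by successive substitution. Start with x ≡ 11 (mod 16).
  Combine with x ≡ 8 (mod 23): write x = 11 + 16·t and require 11 + 16·t ≡ 8 (mod 23), i.e. 16·t ≡ 8 − 11 ≡ 20 (mod 23). Since 16^(−1) ≡ 13 (mod 23), t ≡ 13·20 ≡ 7 (mod 23). So x ≡ 11 + 16·7 = 123 (mod 368).
Unique solution in [0, 368): x = 123.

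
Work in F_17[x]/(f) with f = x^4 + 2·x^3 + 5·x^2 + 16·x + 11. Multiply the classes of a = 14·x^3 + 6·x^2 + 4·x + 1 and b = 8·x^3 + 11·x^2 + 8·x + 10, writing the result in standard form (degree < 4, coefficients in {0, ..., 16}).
Multiply as integer polynomials: a · b = 112·x^6 + 202·x^5 + 210·x^4 + 240·x^3 + 103·x^2 + 48·x + 10. Reducing coefficients mod 17: a · b ≡ 10·x^6 + 15·x^5 + 6·x^4 + 2·x^3 + x^2 + 14·x + 10. Now divide by f(x) = x^4 + 2·x^3 + 5·x^2 + 16·x + 11 in F_17[x], eliminating the leading term at each step:
  leading term 10·x^6: subtract (10·x^2)·f(x) = 10·x^6 + 3·x^5 + 16·x^4 + 7·x^3 + 8·x^2, leaving 12·x^5 + 7·x^4 + 12·x^3 + 10·x^2 + 14·x + 10 (coefficients mod 17)
  leading term 12·x^5: subtract (12·x)·f(x) = 12·x^5 + 7·x^4 + 9·x^3 + 5·x^2 + 13·x, leaving 3·x^3 + 5·x^2 + x + 10 (coefficients mod 17)
The degree is now < 4, so this is the remainder. Hence a · b ≡ 3·x^3 + 5·x^2 + x + 10 in F_17[x]/(f).

Final answer: a · b ≡ 3·x^3 + 5·x^2 + x + 10 (mod f(x))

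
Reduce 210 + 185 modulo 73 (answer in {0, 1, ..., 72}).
30

Reduce the summands first: 210 ≡ 64, 185 ≡ 39 (mod 73), so 210 + 185 ≡ 64 + 39 (mod 73). 64 + 39 = 103; 103 = 1·73 + 30, so (210 + 185) mod 73 = 30.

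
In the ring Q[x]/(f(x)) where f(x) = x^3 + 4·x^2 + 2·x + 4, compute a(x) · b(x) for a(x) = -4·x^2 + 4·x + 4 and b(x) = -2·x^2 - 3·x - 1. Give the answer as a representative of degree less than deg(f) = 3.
First multiply in Q[x] without reducing: a · b = 8·x^4 + 4·x^3 - 16·x^2 - 16·x - 4. Now divide by f(x) = x^3 + 4·x^2 + 2·x + 4, eliminating the leading term at each step:
  leading term 8·x^4: subtract (8·x)·f(x) = 8·x^4 + 32·x^3 + 16·x^2 + 32·x, leaving -28·x^3 - 32·x^2 - 48·x - 4
  leading term -28·x^3: subtract (-28)·f(x) = -28·x^3 - 112·x^2 - 56·x - 112, leaving 80·x^2 + 8·x + 108
The degree is now < 3, so this is the remainder. Hence a · b ≡ 80·x^2 + 8·x + 108 in Q[x]/(f).

Final answer: a · b ≡ 80·x^2 + 8·x + 108 (mod f(x))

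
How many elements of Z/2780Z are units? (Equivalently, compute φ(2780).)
An element a ∈ Z/2780Z is a unit iff gcd(a, 2780) = 1, so the number of units is φ(2780). φ is multiplicative, with φ(p^e) = p^e − p^(e−1). Factorise 2780 = 2^2 · 5 · 139. Then
  φ(2780) = (2^2 − 2^1) · (5 − 1) · (139 − 1) = 2 · 4 · 138 = 1104.

Final answer: Z/2780Z has φ(2780) = 1104 units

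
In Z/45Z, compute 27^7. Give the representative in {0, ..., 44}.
18

Use repeated squaring. Binary(7) = 111. Walk through the bits of the exponent 7 left-to-right: at each bit after the leading one, square the running value, then multiply by 27 if the bit is 1 (always reducing mod 45):
  bit 1 = 1 (leading): start with 27.
  bit 2 = 1: square 27^2 = 729 ≡ 9; bit is 1, so multiply 9·27 = 243 ≡ 18 (mod 45).
  bit 3 = 1: square 18^2 = 324 ≡ 9; bit is 1, so multiply 9·27 = 243 ≡ 18 (mod 45).
Final value: 27^7 ≡ 18 (mod 45).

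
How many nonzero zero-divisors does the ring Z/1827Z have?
Z/1827Z has 818 nonzero zero-divisors

In Z/1827Z each nonzero element is either a unit (gcd with 1827 is 1) or a zero-divisor (gcd > 1). The number of units is φ(1827): factorise 1827 = 3^2 · 7 · 29, so φ(1827) = (3^2 − 3^1) · (7 − 1) · (29 − 1) = 6 · 6 · 28 = 1008. The nonzero elements number 1827 − 1 = 1826. Hence the nonzero zero-divisors number 1826 − 1008 = 818.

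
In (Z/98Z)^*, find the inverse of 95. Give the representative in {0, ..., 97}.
Apply the extended Euclidean algorithm to (98, 95), tracking rows (r, s, t) with s·98 + t·95 = r. Each division r_prev = q·r_cur + r_new produces the new row as (previous row) − q·(current row):
  row A: (98, 1, 0)   [1·98 + 0·95 = 98]
  row B: (95, 0, 1)   [0·98 + 1·95 = 95]
  98 = 1·95 + 3   → row C = row A − 1·row B = (3, 1, −1)   [check: 1·98 − 1·95 = 3]
  95 = 31·3 + 2   → row D = row B − 31·row C = (2, −31, 32)   [check: −31·98 + 32·95 = 2]
  3 = 1·2 + 1   → row E = row C − 1·row D = (1, 32, −33)   [check: 32·98 − 33·95 = 1]
  2 = 2·1 + 0   → remainder 0, stop. gcd = 1 (last nonzero row E).
The gcd is 1, so 95 is invertible mod 98. The last nonzero row gives 32·98 − 33·95 = 1, so t = −33. So 95^(−1) ≡ −33 ≡ 65 (mod 98). Verify: 95 · 65 = 6175 ≡ 1 (mod 98). ✓

Final answer: 95^(−1) ≡ 65 (mod 98)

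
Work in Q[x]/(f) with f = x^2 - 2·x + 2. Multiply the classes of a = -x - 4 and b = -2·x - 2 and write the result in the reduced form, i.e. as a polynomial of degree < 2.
First multiply in Q[x] without reducing: a · b = 2·x^2 + 10·x + 8. Now divide by f(x) = x^2 - 2·x + 2, eliminating the leading term at each step:
  leading term 2·x^2: subtract (2)·f(x) = 2·x^2 - 4·x + 4, leaving 14·x + 4
The degree is now < 2, so this is the remainder. Hence a · b ≡ 14·x + 4 in Q[x]/(f).

Final answer: a · b ≡ 14·x + 4 (mod f(x))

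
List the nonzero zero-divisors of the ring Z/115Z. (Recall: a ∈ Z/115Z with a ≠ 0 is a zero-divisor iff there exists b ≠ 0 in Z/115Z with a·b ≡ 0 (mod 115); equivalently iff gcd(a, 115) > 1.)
An element a ∈ Z/115Z (with a ≠ 0) is a zero-divisor iff gcd(a, 115) > 1 (because a is a unit precisely when gcd(a, n) = 1, and in Z/nZ every nonzero, non-unit element is a zero-divisor). Scan a = 1, ..., 114 and keep those with gcd(a, 115) > 1:
  gcd(5, 115) = 5, gcd(10, 115) = 5, gcd(15, 115) = 5, gcd(20, 115) = 5, gcd(23, 115) = 23, gcd(25, 115) = 5, gcd(30, 115) = 5, gcd(35, 115) = 5, gcd(40, 115) = 5, gcd(45, 115) = 5, gcd(46, 115) = 23, gcd(50, 115) = 5, gcd(55, 115) = 5, gcd(60, 115) = 5, gcd(65, 115) = 5, gcd(69, 115) = 23, gcd(70, 115) = 5, gcd(75, 115) = 5, gcd(80, 115) = 5, gcd(85, 115) = 5, gcd(90, 115) = 5, gcd(92, 115) = 23, gcd(95, 115) = 5, gcd(100, 115) = 5, gcd(105, 115) = 5, gcd(110, 115) = 5.
All other a ∈ {1, ..., 114} have gcd(a, 115) = 1 and are units. So the nonzero zero-divisors are exactly the 26 values of a appearing in this scan.

Final answer: nonzero zero-divisors of Z/115Z = {5, 10, 15, 20, 23, 25, 30, 35, 40, 45, 46, 50, 55, 60, 65, 69, 70, 75, 80, 85, 90, 92, 95, 100, 105, 110}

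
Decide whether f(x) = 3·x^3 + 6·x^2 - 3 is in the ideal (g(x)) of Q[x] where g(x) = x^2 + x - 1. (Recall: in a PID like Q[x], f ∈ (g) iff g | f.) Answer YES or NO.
YES

In Q[x] the ideal (g) consists of all multiples of g, so f ∈ (g) iff g | f, i.e. iff the remainder of f on division by g is 0. Divide f by g (g is monic, so eliminate the leading term of the running remainder at each step):
  leading term 3·x^3: subtract (3·x)·g(x) = 3·x^3 + 3·x^2 - 3·x, leaving 3·x^2 + 3·x - 3
  leading term 3·x^2: subtract (3)·g(x) = 3·x^2 + 3·x - 3, leaving 0
The remainder is 0, so f(x) = g(x) · h(x) with h(x) = 3·x + 3. Hence g | f, i.e. f ∈ (g).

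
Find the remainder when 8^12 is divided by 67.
Use repeated squaring. Binary(12) = 1100. Walk through the bits of the exponent 12 left-to-right: at each bit after the leading one, square the running value, then multiply by 8 if the bit is 1 (always reducing mod 67):
  bit 1 = 1 (leading): start with 8.
  bit 2 = 1: square 8^2 = 64; bit is 1, so multiply 64·8 = 512 ≡ 43 (mod 67).
  bit 3 = 0: square 43^2 = 1849 ≡ 40 (mod 67).
  bit 4 = 0: square 40^2 = 1600 ≡ 59 (mod 67).
Final value: 8^12 ≡ 59 (mod 67).

Final answer: 59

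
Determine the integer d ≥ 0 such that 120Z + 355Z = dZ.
(120, 355) = (5); d = 5

In the PID Z, (a, b) is generated by gcd(a, b). Compute gcd(355, 120) with the extended Euclidean algorithm, tracking rows (r, s, t) with s·355 + t·120 = r:
  row A: (355, 1, 0)   [1·355 + 0·120 = 355]
  row B: (120, 0, 1)   [0·355 + 1·120 = 120]
  355 = 2·120 + 115   → row C = row A − 2·row B = (115, 1, −2)   [check: 1·355 − 2·120 = 115]
  120 = 1·115 + 5   → row D = row B − 1·row C = (5, −1, 3)   [check: −1·355 + 3·120 = 5]
  115 = 23·5 + 0   → remainder 0, stop. gcd = 5 (last nonzero row D).
So gcd(120, 355) = 5, with Bézout identity −1·355 + 3·120 = 5. Containment (⊇): the Bézout identity exhibits 5 as an element of (120, 355), giving (5) ⊆ (120, 355). Containment (⊆): since 5 | 120 and 5 | 355 (120 = 5·24, 355 = 5·71), every Z-linear combination of 120 and 355 is divisible by 5, so (120, 355) ⊆ (5). Therefore (120, 355) = (5), d = 5.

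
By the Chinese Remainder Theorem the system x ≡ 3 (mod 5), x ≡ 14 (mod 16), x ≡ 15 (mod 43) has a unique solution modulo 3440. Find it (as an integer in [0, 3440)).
x ≡ 2638 (mod 3440); the representative in [0, 3440) is 2638

The moduli 5, 16, 43 are pairwise coprime, so by the CRT there is a unique solution mod 5·16·43 = 3440.
Solve by successive substitution. Start with x ≡ 3 (mod 5).
  Combine with x ≡ 14 (mod 16): write x = 3 + 5·t and require 3 + 5·t ≡ 14 (mod 16), i.e. 5·t ≡ 14 − 3 ≡ 11 (mod 16). Since 5^(−1) ≡ 13 (mod 16), t ≡ 13·11 ≡ 15 (mod 16). So x ≡ 3 + 5·15 = 78 (mod 80).
  Combine with x ≡ 15 (mod 43): write x = 78 + 80·t and require 78 + 80·t ≡ 15 (mod 43), i.e. 80·t ≡ 15 − 78 ≡ 23 (mod 43). Since 80^(−1) ≡ 7 (mod 43) (80 ≡ 37 (mod 43)), t ≡ 7·23 ≡ 32 (mod 43). So x ≡ 78 + 80·32 = 2638 (mod 3440).
Unique solution in [0, 3440): x = 2638.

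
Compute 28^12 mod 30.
16

Use repeated squaring. Binary(12) = 1100. Walk through the bits of the exponent 12 left-to-right: at each bit after the leading one, square the running value, then multiply by 28 if the bit is 1 (always reducing mod 30):
  bit 1 = 1 (leading): start with 28.
  bit 2 = 1: square 28^2 = 784 ≡ 4; bit is 1, so multiply 4·28 = 112 ≡ 22 (mod 30).
  bit 3 = 0: square 22^2 = 484 ≡ 4 (mod 30).
  bit 4 = 0: square 4^2 = 16 (mod 30).
Final value: 28^12 ≡ 16 (mod 30).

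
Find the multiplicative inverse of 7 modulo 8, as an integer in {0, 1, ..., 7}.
Apply the extended Euclidean algorithm to (8, 7), tracking rows (r, s, t) with s·8 + t·7 = r. Each division r_prev = q·r_cur + r_new produces the new row as (previous row) − q·(current row):
  row A: (8, 1, 0)   [1·8 + 0·7 = 8]
  row B: (7, 0, 1)   [0·8 + 1·7 = 7]
  8 = 1·7 + 1   → row C = row A − 1·row B = (1, 1, −1)   [check: 1·8 − 1·7 = 1]
  7 = 7·1 + 0   → remainder 0, stop. gcd = 1 (last nonzero row C).
The gcd is 1, so 7 is invertible mod 8. The last nonzero row gives 1·8 − 1·7 = 1, so t = −1. So 7^(−1) ≡ −1 ≡ 7 (mod 8). Verify: 7 · 7 = 49 ≡ 1 (mod 8). ✓

Final answer: 7^(−1) ≡ 7 (mod 8)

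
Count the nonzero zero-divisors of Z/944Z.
Z/944Z has 479 nonzero zero-divisors

In Z/944Z each nonzero element is either a unit (gcd with 944 is 1) or a zero-divisor (gcd > 1). The number of units is φ(944): factorise 944 = 2^4 · 59, so φ(944) = (2^4 − 2^3) · (59 − 1) = 8 · 58 = 464. The nonzero elements number 944 − 1 = 943. Hence the nonzero zero-divisors number 943 − 464 = 479.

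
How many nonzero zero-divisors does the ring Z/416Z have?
Z/416Z has 223 nonzero zero-divisors

In Z/416Z each nonzero element is either a unit (gcd with 416 is 1) or a zero-divisor (gcd > 1). The number of units is φ(416): factorise 416 = 2^5 · 13, so φ(416) = (2^5 − 2^4) · (13 − 1) = 16 · 12 = 192. The nonzero elements number 416 − 1 = 415. Hence the nonzero zero-divisors number 415 − 192 = 223.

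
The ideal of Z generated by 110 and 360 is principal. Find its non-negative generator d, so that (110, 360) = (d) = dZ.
In the PID Z, (a, b) is generated by gcd(a, b). Compute gcd(360, 110) with the extended Euclidean algorithm, tracking rows (r, s, t) with s·360 + t·110 = r:
  row A: (360, 1, 0)   [1·360 + 0·110 = 360]
  row B: (110, 0, 1)   [0·360 + 1·110 = 110]
  360 = 3·110 + 30   → row C = row A − 3·row B = (30, 1, −3)   [check: 1·360 − 3·110 = 30]
  110 = 3·30 + 20   → row D = row B − 3·row C = (20, −3, 10)   [check: −3·360 + 10·110 = 20]
  30 = 1·20 + 10   → row E = row C − 1·row D = (10, 4, −13)   [check: 4·360 − 13·110 = 10]
  20 = 2·10 + 0   → remainder 0, stop. gcd = 10 (last nonzero row E).
So gcd(110, 360) = 10, with Bézout identity 4·360 − 13·110 = 10. Containment (⊇): the Bézout identity exhibits 10 as an element of (110, 360), giving (10) ⊆ (110, 360). Containment (⊆): since 10 | 110 and 10 | 360 (110 = 10·11, 360 = 10·36), every Z-linear combination of 110 and 360 is divisible by 10, so (110, 360) ⊆ (10). Therefore (110, 360) = (10), d = 10.

Final answer: (110, 360) = (10); d = 10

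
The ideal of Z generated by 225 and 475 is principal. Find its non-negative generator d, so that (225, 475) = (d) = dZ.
(225, 475) = (25); d = 25

In the PID Z, (a, b) is generated by gcd(a, b). Compute gcd(475, 225) with the extended Euclidean algorithm, tracking rows (r, s, t) with s·475 + t·225 = r:
  row A: (475, 1, 0)   [1·475 + 0·225 = 475]
  row B: (225, 0, 1)   [0·475 + 1·225 = 225]
  475 = 2·225 + 25   → row C = row A − 2·row B = (25, 1, −2)   [check: 1·475 − 2·225 = 25]
  225 = 9·25 + 0   → remainder 0, stop. gcd = 25 (last nonzero row C).
So gcd(225, 475) = 25, with Bézout identity 1·475 − 2·225 = 25. Containment (⊇): the Bézout identity exhibits 25 as an element of (225, 475), giving (25) ⊆ (225, 475). Containment (⊆): since 25 | 225 and 25 | 475 (225 = 25·9, 475 = 25·19), every Z-linear combination of 225 and 475 is divisible by 25, so (225, 475) ⊆ (25). Therefore (225, 475) = (25), d = 25.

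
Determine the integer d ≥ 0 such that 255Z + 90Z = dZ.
(255, 90) = (15); d = 15

In the PID Z, (a, b) is generated by gcd(a, b). Compute gcd(255, 90) with the extended Euclidean algorithm, tracking rows (r, s, t) with s·255 + t·90 = r:
  row A: (255, 1, 0)   [1·255 + 0·90 = 255]
  row B: (90, 0, 1)   [0·255 + 1·90 = 90]
  255 = 2·90 + 75   → row C = row A − 2·row B = (75, 1, −2)   [check: 1·255 − 2·90 = 75]
  90 = 1·75 + 15   → row D = row B − 1·row C = (15, −1, 3)   [check: −1·255 + 3·90 = 15]
  75 = 5·15 + 0   → remainder 0, stop. gcd = 15 (last nonzero row D).
So gcd(255, 90) = 15, with Bézout identity −1·255 + 3·90 = 15. Containment (⊇): the Bézout identity exhibits 15 as an element of (255, 90), giving (15) ⊆ (255, 90). Containment (⊆): since 15 | 255 and 15 | 90 (255 = 15·17, 90 = 15·6), every Z-linear combination of 255 and 90 is divisible by 15, so (255, 90) ⊆ (15). Therefore (255, 90) = (15), d = 15.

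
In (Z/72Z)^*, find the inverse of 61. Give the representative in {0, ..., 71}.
61^(−1) ≡ 13 (mod 72)

Apply the extended Euclidean algorithm to (72, 61), tracking rows (r, s, t) with s·72 + t·61 = r. Each division r_prev = q·r_cur + r_new produces the new row as (previous row) − q·(current row):
  row A: (72, 1, 0)   [1·72 + 0·61 = 72]
  row B: (61, 0, 1)   [0·72 + 1·61 = 61]
  72 = 1·61 + 11   → row C = row A − 1·row B = (11, 1, −1)   [check: 1·72 − 1·61 = 11]
  61 = 5·11 + 6   → row D = row B − 5·row C = (6, −5, 6)   [check: −5·72 + 6·61 = 6]
  11 = 1·6 + 5   → row E = row C − 1·row D = (5, 6, −7)   [check: 6·72 − 7·61 = 5]
  6 = 1·5 + 1   → row F = row D − 1·row E = (1, −11, 13)   [check: −11·72 + 13·61 = 1]
  5 = 5·1 + 0   → remainder 0, stop. gcd = 1 (last nonzero row F).
The gcd is 1, so 61 is invertible mod 72. The last nonzero row gives −11·72 + 13·61 = 1, so t = 13. So 61^(−1) ≡ 13 (mod 72). Verify: 61 · 13 = 793 ≡ 1 (mod 72). ✓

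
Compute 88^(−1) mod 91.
88^(−1) ≡ 30 (mod 91)

Apply the extended Euclidean algorithm to (91, 88), tracking rows (r, s, t) with s·91 + t·88 = r. Each division r_prev = q·r_cur + r_new produces the new row as (previous row) − q·(current row):
  row A: (91, 1, 0)   [1·91 + 0·88 = 91]
  row B: (88, 0, 1)   [0·91 + 1·88 = 88]
  91 = 1·88 + 3   → row C = row A − 1·row B = (3, 1, −1)   [check: 1·91 − 1·88 = 3]
  88 = 29·3 + 1   → row D = row B − 29·row C = (1, −29, 30)   [check: −29·91 + 30·88 = 1]
  3 = 3·1 + 0   → remainder 0, stop. gcd = 1 (last nonzero row D).
The gcd is 1, so 88 is invertible mod 91. The last nonzero row gives −29·91 + 30·88 = 1, so t = 30. So 88^(−1) ≡ 30 (mod 91). Verify: 88 · 30 = 2640 ≡ 1 (mod 91). ✓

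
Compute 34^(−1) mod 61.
34^(−1) ≡ 9 (mod 61)

Apply the extended Euclidean algorithm to (61, 34), tracking rows (r, s, t) with s·61 + t·34 = r. Each division r_prev = q·r_cur + r_new produces the new row as (previous row) − q·(current row):
  row A: (61, 1, 0)   [1·61 + 0·34 = 61]
  row B: (34, 0, 1)   [0·61 + 1·34 = 34]
  61 = 1·34 + 27   → row C = row A − 1·row B = (27, 1, −1)   [check: 1·61 − 1·34 = 27]
  34 = 1·27 + 7   → row D = row B − 1·row C = (7, −1, 2)   [check: −1·61 + 2·34 = 7]
  27 = 3·7 + 6   → row E = row C − 3·row D = (6, 4, −7)   [check: 4·61 − 7·34 = 6]
  7 = 1·6 + 1   → row F = row D − 1·row E = (1, −5, 9)   [check: −5·61 + 9·34 = 1]
  6 = 6·1 + 0   → remainder 0, stop. gcd = 1 (last nonzero row F).
The gcd is 1, so 34 is invertible mod 61. The last nonzero row gives −5·61 + 9·34 = 1, so t = 9. So 34^(−1) ≡ 9 (mod 61). Verify: 34 · 9 = 306 ≡ 1 (mod 61). ✓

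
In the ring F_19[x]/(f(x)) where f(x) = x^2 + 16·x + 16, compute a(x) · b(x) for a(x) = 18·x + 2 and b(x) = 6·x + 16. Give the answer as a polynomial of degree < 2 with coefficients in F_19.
Multiply as integer polynomials: a · b = 108·x^2 + 300·x + 32. Reducing coefficients mod 19: a · b ≡ 13·x^2 + 15·x + 13. Now divide by f(x) = x^2 + 16·x + 16 in F_19[x], eliminating the leading term at each step:
  leading term 13·x^2: subtract (13)·f(x) = 13·x^2 + 18·x + 18, leaving 16·x + 14 (coefficients mod 19)
The degree is now < 2, so this is the remainder. Hence a · b ≡ 16·x + 14 in F_19[x]/(f).

Final answer: a · b ≡ 16·x + 14 (mod f(x))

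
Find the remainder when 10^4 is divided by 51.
4

Use repeated squaring. Binary(4) = 100. Walk through the bits of the exponent 4 left-to-right: at each bit after the leading one, square the running value, then multiply by 10 if the bit is 1 (always reducing mod 51):
  bit 1 = 1 (leading): start with 10.
  bit 2 = 0: square 10^2 = 100 ≡ 49 (mod 51).
  bit 3 = 0: square 49^2 = 2401 ≡ 4 (mod 51).
Final value: 10^4 ≡ 4 (mod 51).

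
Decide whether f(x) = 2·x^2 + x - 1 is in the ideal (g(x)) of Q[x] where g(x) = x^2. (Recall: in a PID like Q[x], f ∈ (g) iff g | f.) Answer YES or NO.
In Q[x] the ideal (g) consists of all multiples of g, so f ∈ (g) iff g | f, i.e. iff the remainder of f on division by g is 0. Divide f by g (g is monic, so eliminate the leading term of the running remainder at each step):
  leading term 2·x^2: subtract (2)·g(x) = 2·x^2, leaving x - 1
The remainder r(x) = x - 1 ≠ 0 (and deg r < deg g), so g ∤ f, i.e. f ∉ (g).

Final answer: NO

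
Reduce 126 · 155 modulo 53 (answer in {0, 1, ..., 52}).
Reduce the factors first: 126 ≡ 20, 155 ≡ 49 (mod 53), so 126 · 155 ≡ 20 · 49 (mod 53). 20 · 49 = 980. Dividing by 53: 980 = 18·53 + 26. So (126 · 155) mod 53 = 26.

Final answer: 26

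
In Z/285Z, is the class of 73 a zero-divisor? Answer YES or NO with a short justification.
NO

gcd(73, 285) = 1, so 73 is a unit in Z/285Z (it has a multiplicative inverse). A unit cannot be a zero-divisor: if 73·b ≡ 0 then multiplying both sides by 73^(−1) gives b ≡ 0. So 73 is not a zero-divisor.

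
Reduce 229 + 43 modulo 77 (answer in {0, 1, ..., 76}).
41

Reduce the summands first: 229 ≡ 75 (mod 77), so 229 + 43 ≡ 75 + 43 (mod 77). 75 + 43 = 118; 118 = 1·77 + 41, so (229 + 43) mod 77 = 41.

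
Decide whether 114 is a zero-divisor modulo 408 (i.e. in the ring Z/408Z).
YES

gcd(114, 408) = 6 > 1, so 114 is not a unit in Z/408Z. In Z/nZ every nonzero non-unit is a zero-divisor: explicitly, take b = 408/gcd = 68 ≠ 0 (mod 408); then 114·68 = 7752 = 19·408, i.e. 114·68 ≡ 0 (mod 408). So 114 is a zero-divisor.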